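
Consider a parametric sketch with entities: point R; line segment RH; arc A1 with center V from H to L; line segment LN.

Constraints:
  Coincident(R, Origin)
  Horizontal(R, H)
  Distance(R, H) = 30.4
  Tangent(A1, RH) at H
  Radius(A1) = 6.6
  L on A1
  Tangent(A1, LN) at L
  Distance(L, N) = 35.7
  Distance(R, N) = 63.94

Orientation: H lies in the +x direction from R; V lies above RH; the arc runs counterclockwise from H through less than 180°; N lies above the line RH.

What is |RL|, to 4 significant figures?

36.25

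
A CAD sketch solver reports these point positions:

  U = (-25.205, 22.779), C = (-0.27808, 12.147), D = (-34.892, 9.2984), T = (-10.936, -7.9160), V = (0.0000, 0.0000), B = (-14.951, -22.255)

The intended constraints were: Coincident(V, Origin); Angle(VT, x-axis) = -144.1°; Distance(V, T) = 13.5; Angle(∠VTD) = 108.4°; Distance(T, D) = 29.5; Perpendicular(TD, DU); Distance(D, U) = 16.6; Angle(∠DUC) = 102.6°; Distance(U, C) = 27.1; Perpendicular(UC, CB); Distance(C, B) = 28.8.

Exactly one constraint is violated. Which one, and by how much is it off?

Distance(C, B) = 28.8 — off by 8.60.

V = (0.00, 0.00) ✓; VT at -144.1° ✓; |VT| = 13.50 ✓; ∠VTD = 108.4° ✓; |TD| = 29.50 ✓; ∠(TD, DU) = 90.00° ✓; |DU| = 16.60 ✓; ∠DUC = 102.6° ✓; |UC| = 27.10 ✓; ∠(UC, CB) = 90.00° ✓; |CB| = 37.40 ✗.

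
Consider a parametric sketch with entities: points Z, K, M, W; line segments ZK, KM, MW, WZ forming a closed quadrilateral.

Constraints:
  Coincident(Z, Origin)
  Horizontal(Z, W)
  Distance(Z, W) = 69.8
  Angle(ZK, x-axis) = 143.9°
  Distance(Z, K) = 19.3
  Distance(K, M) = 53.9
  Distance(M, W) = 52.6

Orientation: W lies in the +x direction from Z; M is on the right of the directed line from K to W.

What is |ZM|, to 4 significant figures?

34.82

Z is at the origin; Z and W share the same y with |ZW| = 69.8 and W in +x, so W = (69.8, 0). ZK runs at 143.9° with |ZK| = 19.3, so K = (-15.59, 11.37). M is determined by |KM| = 53.9 and |MW| = 52.6 together: it lies at the intersection of circle(K, 53.9) and circle(W, 52.6). With |KW| = 86.15, the foot of the radical line on KW is 43.88 from K and the perpendicular offset is √(53.9² − 43.88²) = 31.30. Taking the right-of-KW solution: M = (23.77, -25.45).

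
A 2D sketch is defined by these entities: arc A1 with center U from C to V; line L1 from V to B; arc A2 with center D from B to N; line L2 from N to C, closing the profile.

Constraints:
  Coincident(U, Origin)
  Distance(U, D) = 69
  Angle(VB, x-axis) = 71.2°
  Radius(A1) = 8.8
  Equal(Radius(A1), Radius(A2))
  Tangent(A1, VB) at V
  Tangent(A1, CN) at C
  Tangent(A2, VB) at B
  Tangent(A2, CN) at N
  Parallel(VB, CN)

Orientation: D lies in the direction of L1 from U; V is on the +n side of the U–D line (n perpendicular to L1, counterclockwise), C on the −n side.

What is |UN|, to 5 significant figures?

69.559

The slot axis is L1's direction at 71.2°, so u = (cos 71.2°, sin 71.2°) = (0.32227, 0.94665) and n = (−sin 71.2°, cos 71.2°) = (-0.94665, 0.32227). U is at the origin and D lies 69.0 along u from U, so D = 69.0·u = (22.236, 65.319). Tangency of A1 to both parallel lines with radius 8.8 puts V and C at U ± 8.8·n: V = (-8.3305, 2.8359), C = (8.3305, -2.8359). Equal radii place B and N the same way about D: B = D + 8.8·n = (13.906, 68.155), N = D − 8.8·n = (30.567, 62.483). Then |UN| = |N − U| = 69.559.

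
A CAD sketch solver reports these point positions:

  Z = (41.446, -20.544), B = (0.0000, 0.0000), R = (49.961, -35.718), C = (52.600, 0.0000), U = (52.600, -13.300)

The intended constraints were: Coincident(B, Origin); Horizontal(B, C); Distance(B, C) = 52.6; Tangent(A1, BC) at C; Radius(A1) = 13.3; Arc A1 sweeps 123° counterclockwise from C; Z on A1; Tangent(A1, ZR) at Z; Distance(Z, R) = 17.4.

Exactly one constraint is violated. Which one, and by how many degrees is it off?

Tangent(A1, ZR) at Z — off by 3.70°.

B = (0.00, 0.00) ✓; B.y = 0.00, C.y = 0.00 ✓; |BC| = 52.60 ✓; ∠(UC, CB) = 90.00° ✓; |UC| = 13.30 ✓; bearing(U→Z) − bearing(U→C) = 123.0° ✓; |UZ| = 13.30 ✓; ∠(UZ, ZR) = 93.70° ✗; |ZR| = 17.40 ✓.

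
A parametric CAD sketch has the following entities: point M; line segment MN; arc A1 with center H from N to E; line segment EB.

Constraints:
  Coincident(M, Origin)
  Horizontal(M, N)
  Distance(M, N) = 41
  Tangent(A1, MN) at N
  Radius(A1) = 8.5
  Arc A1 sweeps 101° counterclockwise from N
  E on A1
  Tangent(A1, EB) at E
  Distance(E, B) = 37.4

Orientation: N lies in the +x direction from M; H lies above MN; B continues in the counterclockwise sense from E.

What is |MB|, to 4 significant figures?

63.05

On A1, N sits at bearing -90° from H; a 101° counterclockwise sweep puts E at bearing 11°, so E = H + 8.5·(cos 11°, sin 11°) = (49.34, 10.12). Tangency of A1 to EB means the radius HE is perpendicular to EB, so EB runs along (−sin 11°, cos 11°); with |EB| = 37.4, B = (42.21, 46.83). Then |MB| = |B − M| = 63.05.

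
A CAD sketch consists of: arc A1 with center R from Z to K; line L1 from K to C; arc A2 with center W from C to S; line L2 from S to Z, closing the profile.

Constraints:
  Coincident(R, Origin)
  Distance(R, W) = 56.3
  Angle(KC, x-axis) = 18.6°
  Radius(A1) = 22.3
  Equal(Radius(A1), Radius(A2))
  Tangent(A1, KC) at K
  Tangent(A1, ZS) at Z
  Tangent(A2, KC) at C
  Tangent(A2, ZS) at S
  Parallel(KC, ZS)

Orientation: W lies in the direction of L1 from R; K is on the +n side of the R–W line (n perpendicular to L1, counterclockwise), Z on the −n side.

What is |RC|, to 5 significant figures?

60.556

The slot axis is L1's direction at 18.6°, so u = (cos 18.6°, sin 18.6°) = (0.94777, 0.31896) and n = (−sin 18.6°, cos 18.6°) = (-0.31896, 0.94777). R is at the origin and W lies 56.3 along u from R, so W = 56.3·u = (53.359, 17.957). Tangency of A1 to both parallel lines with radius 22.3 puts K and Z at R ± 22.3·n: K = (-7.1128, 21.135), Z = (7.1128, -21.135). Equal radii place C and S the same way about W: C = W + 22.3·n = (46.247, 39.093), S = W − 22.3·n = (60.472, -3.1778). Then |RC| = |C − R| = 60.556.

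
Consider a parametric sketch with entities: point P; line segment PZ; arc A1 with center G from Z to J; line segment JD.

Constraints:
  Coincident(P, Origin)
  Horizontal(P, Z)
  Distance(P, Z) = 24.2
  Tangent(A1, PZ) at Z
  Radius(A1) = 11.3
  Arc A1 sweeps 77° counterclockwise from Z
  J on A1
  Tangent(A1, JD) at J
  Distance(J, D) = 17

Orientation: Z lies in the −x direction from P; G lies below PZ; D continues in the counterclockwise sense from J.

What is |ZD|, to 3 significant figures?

29.3

P is at the origin; PZ is horizontal with |PZ| = 24.2 and Z on the −x side, so Z = (-24.2, 0.00). The tangent condition forces GZ to be normal to PZ, so G = Z + (0, -11.3) = (-24.2, -11.3). On A1, Z sits at bearing 90° from G; a 77° counterclockwise sweep puts J at bearing 167°, so J = G + 11.3·(cos 167°, sin 167°) = (-35.2, -8.76). A1 meets JD tangentially, so GJ is at right angles to JD, so JD runs along (−sin 167°, cos 167°); with |JD| = 17.0, D = (-39.0, -25.3). Then |ZD| = |D − Z| = 29.3.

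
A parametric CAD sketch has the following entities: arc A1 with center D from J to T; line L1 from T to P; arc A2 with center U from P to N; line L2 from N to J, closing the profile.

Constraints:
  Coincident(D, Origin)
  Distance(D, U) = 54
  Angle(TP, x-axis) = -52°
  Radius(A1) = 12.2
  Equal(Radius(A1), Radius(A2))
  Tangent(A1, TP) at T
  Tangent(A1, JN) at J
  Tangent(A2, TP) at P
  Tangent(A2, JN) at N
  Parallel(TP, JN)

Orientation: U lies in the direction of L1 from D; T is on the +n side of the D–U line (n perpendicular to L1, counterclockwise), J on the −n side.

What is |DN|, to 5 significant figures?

55.361

Tangency of A1 to both parallel lines with radius 12.2 puts T and J at D ± 12.2·n: T = (9.6137, 7.5111), J = (-9.6137, -7.5111). Equal radii place P and N the same way about U: P = U + 12.2·n = (42.859, -35.042), N = U − 12.2·n = (23.632, -50.064). Then |DN| = |N − D| = 55.361.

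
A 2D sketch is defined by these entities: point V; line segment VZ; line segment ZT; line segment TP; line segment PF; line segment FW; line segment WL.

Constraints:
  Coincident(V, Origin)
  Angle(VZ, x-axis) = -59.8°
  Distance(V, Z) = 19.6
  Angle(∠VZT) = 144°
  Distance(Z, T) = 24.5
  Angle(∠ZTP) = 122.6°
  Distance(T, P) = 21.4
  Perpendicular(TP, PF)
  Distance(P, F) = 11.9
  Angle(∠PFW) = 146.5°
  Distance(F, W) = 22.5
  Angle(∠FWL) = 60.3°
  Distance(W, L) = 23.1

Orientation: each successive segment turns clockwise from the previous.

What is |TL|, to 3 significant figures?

10.1

V is at the origin; VZ runs at -59.8° with length 19.6, so Z = (9.86, -16.9). ∠VZT = 144.0° gives ZT at -95.8° from the x-axis; with |ZT| = 24.5, T = (7.38, -41.3). ∠ZTP = 122.6° gives TP at -153° from the x-axis; with |TP| = 21.4, P = (-11.7, -51.0). TP ⟂ PF, so PF runs at 117°; with |PF| = 11.9, F = (-17.1, -40.3). ∠PFW = 146.5° gives FW at 83.3° from the x-axis; with |FW| = 22.5, W = (-14.5, -18.0). ∠FWL = 60.3° gives WL at -36.4° from the x-axis; with |WL| = 23.1, L = (4.13, -31.7). Then |TL| = |L − T| = 10.1.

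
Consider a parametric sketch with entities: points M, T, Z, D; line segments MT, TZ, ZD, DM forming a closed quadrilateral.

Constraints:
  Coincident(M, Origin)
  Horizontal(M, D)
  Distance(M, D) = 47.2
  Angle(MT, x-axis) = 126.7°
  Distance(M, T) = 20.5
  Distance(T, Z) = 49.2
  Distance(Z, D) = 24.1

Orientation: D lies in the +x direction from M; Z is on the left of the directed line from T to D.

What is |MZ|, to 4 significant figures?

42.60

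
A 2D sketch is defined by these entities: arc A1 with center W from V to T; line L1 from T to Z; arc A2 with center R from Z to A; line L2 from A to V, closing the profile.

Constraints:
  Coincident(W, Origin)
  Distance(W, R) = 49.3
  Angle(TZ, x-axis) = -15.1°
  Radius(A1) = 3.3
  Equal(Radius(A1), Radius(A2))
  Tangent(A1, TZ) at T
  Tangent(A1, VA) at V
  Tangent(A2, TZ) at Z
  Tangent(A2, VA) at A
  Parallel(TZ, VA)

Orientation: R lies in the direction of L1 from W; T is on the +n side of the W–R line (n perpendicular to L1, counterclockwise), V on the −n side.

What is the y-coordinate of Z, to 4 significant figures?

-9.657

Tangency of A1 to both parallel lines with radius 3.3 puts T and V at W ± 3.3·n: T = (0.8597, 3.186), V = (-0.8597, -3.186). Equal radii place Z and A the same way about R: Z = R + 3.3·n = (48.46, -9.657), A = R − 3.3·n = (46.74, -16.03). So Z.y = -9.657.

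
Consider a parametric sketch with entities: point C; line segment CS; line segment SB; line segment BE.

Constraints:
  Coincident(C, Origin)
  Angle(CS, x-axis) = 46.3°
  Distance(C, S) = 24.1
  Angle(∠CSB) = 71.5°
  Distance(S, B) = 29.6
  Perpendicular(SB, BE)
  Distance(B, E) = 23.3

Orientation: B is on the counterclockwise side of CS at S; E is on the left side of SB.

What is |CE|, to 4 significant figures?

21.96

C is at the origin; CS runs at 46.3° with length 24.1, so S = 24.1·(cos 46.3°, sin 46.3°) = (16.65, 17.42). ∠CSB = 71.5°, so SB runs at 46.3° + (180° − 71.5°) = 154.8° from the x-axis; with |SB| = 29.6, B = S + 29.6·(cos 154.8°, sin 154.8°) = (-10.13, 30.03). SB ⟂ BE; with |BE| = 23.3 on the left of SB, E = B + 23.3·(-0.4258, -0.9048) = (-20.05, 8.944). Then |CE| = |E − C| = 21.96.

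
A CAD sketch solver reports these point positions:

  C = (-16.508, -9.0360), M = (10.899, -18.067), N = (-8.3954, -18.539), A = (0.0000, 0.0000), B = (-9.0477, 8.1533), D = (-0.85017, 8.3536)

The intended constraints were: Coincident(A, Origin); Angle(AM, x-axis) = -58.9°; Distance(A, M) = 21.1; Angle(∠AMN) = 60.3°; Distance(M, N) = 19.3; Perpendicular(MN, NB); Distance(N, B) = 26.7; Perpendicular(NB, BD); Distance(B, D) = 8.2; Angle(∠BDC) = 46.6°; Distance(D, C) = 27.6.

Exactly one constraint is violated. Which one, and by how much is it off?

Distance(D, C) = 27.6 — off by 4.20.

A = (0.00, 0.00) ✓; AM at -58.90° ✓; |AM| = 21.10 ✓; ∠AMN = 60.30° ✓; |MN| = 19.30 ✓; ∠(MN, NB) = 90.00° ✓; |NB| = 26.70 ✓; ∠(NB, BD) = 90.00° ✓; |BD| = 8.200 ✓; ∠BDC = 46.60° ✓; |DC| = 23.40 ✗.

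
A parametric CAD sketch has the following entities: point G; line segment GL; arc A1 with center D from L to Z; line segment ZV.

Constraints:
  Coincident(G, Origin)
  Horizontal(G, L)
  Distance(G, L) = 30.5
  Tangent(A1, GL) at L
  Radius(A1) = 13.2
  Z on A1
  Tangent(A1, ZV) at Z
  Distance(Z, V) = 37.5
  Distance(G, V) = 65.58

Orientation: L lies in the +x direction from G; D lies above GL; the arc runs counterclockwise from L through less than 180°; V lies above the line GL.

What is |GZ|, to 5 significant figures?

45.953

G is at the origin; GL is horizontal with |GL| = 30.5 and L on the +x side, so L = (30.500, 0.0000). A1 meets GL tangentially, so DL is at right angles to GL, so D = L + (0, 13.2) = (30.500, 13.200). Since DZ ⟂ ZV (tangency), |DV| = √(13.2² + 37.5²) = 39.755 regardless of where Z sits on A1. So V lies on both circle(G, 65.58) and circle(D, 39.755); the above-GL intersection is V = (40.315, 51.725). Z is the foot of the tangent from V: Z = (43.648, 14.373).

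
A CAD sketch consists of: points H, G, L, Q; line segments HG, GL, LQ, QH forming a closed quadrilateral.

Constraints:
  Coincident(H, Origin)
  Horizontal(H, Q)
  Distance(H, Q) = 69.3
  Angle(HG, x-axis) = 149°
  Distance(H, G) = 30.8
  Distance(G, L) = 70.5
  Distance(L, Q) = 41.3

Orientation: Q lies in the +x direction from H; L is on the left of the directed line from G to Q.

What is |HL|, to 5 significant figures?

52.702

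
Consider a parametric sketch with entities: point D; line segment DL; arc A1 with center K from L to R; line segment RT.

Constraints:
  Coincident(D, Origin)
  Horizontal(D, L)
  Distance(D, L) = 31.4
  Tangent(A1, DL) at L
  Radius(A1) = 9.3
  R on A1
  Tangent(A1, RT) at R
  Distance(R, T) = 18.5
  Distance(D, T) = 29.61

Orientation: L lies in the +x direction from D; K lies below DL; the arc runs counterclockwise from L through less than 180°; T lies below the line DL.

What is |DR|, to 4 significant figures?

23.45

Checks: ∠(KL, LD) = 90.00° ✓; |KL| = 9.300 ✓; |KR| = 9.300 ✓; ∠(KR, RT) = 90.00° ✓; |RT| = 18.50 ✓; |DT| = 29.61 ✓.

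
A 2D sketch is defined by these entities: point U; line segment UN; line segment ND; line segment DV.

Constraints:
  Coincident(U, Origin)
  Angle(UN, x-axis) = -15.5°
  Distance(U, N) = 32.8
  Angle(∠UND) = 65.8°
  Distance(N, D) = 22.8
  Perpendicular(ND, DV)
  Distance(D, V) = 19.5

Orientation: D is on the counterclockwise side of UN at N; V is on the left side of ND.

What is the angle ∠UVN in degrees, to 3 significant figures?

88.6°

U is at the origin; UN runs at -15.5° with length 32.8, so N = 32.8·(cos -15.5°, sin -15.5°) = (31.6, -8.77). ∠UND = 65.8°, so ND runs at -15.5° + (180° − 65.8°) = 98.7° from the x-axis; with |ND| = 22.8, D = N + 22.8·(cos 98.7°, sin 98.7°) = (28.2, 13.8). ND ⟂ DV; with |DV| = 19.5 on the left of ND, V = D + 19.5·(-0.988, -0.151) = (8.88, 10.8). Then cos ∠UVN = VU·VN / (|VU||VN|), giving 88.6°.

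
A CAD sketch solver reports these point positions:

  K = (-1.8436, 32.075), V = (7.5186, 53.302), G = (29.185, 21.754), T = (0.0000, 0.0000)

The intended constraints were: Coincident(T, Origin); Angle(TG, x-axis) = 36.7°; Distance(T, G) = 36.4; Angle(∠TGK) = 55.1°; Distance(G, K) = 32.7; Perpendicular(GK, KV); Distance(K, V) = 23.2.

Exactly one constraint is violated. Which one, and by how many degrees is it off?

Perpendicular(GK, KV) — off by 5.40°.

T = (0.00, 0.00) ✓; TG at 36.70° ✓; |TG| = 36.40 ✓; ∠TGK = 55.10° ✓; |GK| = 32.70 ✓; ∠(GK, KV) = 95.40° ✗; |KV| = 23.20 ✓.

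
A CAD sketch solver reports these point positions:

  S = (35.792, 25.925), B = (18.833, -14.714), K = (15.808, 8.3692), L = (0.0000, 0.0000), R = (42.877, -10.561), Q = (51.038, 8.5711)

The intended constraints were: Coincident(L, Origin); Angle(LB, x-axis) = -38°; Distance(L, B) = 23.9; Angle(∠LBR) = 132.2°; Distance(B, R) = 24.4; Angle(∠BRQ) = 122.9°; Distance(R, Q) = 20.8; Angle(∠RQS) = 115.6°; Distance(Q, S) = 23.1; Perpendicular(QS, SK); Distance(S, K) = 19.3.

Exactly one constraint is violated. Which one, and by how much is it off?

Distance(S, K) = 19.3 — off by 7.30.

L = (0.00, 0.00) ✓; LB at -38.00° ✓; |LB| = 23.90 ✓; ∠LBR = 132.2° ✓; |BR| = 24.40 ✓; ∠BRQ = 122.9° ✓; |RQ| = 20.80 ✓; ∠RQS = 115.6° ✓; |QS| = 23.10 ✓; ∠(QS, SK) = 90.00° ✓; |SK| = 26.60 ✗.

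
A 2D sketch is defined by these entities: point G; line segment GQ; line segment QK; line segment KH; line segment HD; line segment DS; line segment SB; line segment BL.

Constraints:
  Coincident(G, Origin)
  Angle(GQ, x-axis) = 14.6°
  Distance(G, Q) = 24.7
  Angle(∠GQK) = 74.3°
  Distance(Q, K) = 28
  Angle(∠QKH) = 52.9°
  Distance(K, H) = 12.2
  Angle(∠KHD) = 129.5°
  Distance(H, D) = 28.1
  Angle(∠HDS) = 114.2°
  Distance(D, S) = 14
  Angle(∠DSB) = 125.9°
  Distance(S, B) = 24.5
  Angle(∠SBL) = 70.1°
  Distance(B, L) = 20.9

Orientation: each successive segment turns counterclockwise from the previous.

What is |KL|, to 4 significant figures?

18.09

G is at the origin; GQ runs at 14.6° with length 24.7, so Q = (23.90, 6.226). ∠GQK = 74.3° gives QK at 120.3° from the x-axis; with |QK| = 28.0, K = (9.776, 30.40). ∠QKH = 52.9° gives KH at -112.6° from the x-axis; with |KH| = 12.2, H = (5.087, 19.14). ∠KHD = 129.5° gives HD at -62.10° from the x-axis; with |HD| = 28.1, D = (18.24, -5.696). ∠HDS = 114.2° gives DS at 3.700° from the x-axis; with |DS| = 14.0, S = (32.21, -4.792). ∠DSB = 125.9° gives SB at 57.80° from the x-axis; with |SB| = 24.5, B = (45.26, 15.94). ∠SBL = 70.1° gives BL at 167.7° from the x-axis; with |BL| = 20.9, L = (24.84, 20.39). Then |KL| = |L − K| = 18.09.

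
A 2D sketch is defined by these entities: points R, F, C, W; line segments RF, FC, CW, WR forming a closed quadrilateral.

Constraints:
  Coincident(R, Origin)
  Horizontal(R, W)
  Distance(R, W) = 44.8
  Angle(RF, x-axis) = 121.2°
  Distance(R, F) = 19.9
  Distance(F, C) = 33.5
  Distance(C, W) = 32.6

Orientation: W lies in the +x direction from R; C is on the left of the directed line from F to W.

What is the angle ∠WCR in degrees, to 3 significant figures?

86.6°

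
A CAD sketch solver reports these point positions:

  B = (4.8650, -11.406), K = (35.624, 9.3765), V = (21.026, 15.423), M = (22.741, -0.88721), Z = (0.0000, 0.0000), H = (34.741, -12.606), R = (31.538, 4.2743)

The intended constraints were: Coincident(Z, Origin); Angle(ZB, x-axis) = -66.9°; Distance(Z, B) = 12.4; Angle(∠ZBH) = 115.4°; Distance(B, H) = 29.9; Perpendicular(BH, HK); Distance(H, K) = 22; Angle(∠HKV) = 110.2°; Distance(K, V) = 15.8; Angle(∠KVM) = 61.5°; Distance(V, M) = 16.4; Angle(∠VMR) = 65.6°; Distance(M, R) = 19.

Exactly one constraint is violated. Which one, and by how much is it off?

Distance(M, R) = 19 — off by 8.80.

Z = (0.00, 0.00) ✓; ZB at -66.90° ✓; |ZB| = 12.40 ✓; ∠ZBH = 115.4° ✓; |BH| = 29.90 ✓; ∠(BH, HK) = 90.00° ✓; |HK| = 22.00 ✓; ∠HKV = 110.2° ✓; |KV| = 15.80 ✓; ∠KVM = 61.50° ✓; |VM| = 16.40 ✓; ∠VMR = 65.60° ✓; |MR| = 10.20 ✗.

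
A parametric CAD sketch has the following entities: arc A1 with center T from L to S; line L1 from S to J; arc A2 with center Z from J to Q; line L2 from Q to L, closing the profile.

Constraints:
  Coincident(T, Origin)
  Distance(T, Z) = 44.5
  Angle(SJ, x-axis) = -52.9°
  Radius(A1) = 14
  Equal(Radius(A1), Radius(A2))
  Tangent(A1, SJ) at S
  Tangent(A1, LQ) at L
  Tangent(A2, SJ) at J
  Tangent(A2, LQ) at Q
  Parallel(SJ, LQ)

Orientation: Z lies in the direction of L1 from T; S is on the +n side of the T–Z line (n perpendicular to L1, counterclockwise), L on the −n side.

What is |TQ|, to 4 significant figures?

46.65

Tangency of A1 to both parallel lines with radius 14.0 puts S and L at T ± 14.0·n: S = (11.17, 8.445), L = (-11.17, -8.445). Equal radii place J and Q the same way about Z: J = Z + 14.0·n = (38.01, -27.05), Q = Z − 14.0·n = (15.68, -43.94). Then |TQ| = |Q − T| = 46.65.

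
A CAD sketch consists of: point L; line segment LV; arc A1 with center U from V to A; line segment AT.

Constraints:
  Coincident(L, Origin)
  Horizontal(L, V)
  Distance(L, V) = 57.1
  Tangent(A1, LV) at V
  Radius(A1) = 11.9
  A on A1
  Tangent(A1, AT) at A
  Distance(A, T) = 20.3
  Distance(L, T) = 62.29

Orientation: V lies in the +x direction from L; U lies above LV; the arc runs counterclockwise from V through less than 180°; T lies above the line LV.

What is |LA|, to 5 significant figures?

68.712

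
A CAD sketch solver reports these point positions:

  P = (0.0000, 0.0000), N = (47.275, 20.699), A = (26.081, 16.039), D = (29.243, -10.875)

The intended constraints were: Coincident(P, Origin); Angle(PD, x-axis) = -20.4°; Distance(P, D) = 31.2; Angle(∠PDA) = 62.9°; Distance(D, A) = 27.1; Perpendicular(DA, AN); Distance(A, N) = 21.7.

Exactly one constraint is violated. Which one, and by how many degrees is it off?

Perpendicular(DA, AN) — off by 5.70°.

P = (0.00, 0.00) ✓; PD at -20.40° ✓; |PD| = 31.20 ✓; ∠PDA = 62.90° ✓; |DA| = 27.10 ✓; ∠(DA, AN) = 84.30° ✗; |AN| = 21.70 ✓.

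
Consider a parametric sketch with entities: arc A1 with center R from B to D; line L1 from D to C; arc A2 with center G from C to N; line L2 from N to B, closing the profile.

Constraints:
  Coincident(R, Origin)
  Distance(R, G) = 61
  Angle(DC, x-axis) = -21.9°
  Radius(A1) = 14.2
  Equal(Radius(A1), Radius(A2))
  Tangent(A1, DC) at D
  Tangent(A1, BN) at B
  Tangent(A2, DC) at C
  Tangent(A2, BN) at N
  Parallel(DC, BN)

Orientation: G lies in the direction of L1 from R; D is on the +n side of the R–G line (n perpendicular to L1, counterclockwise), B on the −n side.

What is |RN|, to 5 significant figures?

62.631

Tangency of A1 to both parallel lines with radius 14.2 puts D and B at R ± 14.2·n: D = (5.2964, 13.175), B = (-5.2964, -13.175). Equal radii place C and N the same way about G: C = G + 14.2·n = (61.894, -9.5770), N = G − 14.2·n = (51.302, -35.928). Then |RN| = |N − R| = 62.631.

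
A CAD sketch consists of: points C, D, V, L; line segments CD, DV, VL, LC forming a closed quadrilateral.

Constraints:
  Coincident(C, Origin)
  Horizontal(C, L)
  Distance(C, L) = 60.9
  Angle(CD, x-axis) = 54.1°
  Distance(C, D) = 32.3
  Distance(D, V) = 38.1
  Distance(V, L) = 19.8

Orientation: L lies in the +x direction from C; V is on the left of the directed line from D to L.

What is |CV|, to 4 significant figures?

59.62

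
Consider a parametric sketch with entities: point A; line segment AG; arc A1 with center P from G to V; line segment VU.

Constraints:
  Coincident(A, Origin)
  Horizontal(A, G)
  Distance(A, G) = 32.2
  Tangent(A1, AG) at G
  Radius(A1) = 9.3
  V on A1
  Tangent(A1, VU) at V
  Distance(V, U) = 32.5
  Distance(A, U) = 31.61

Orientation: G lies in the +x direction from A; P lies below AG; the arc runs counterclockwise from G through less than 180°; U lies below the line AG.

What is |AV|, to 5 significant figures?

24.840

A is at the origin; A and G share the same y with |AG| = 32.2 and G on the +x side, so G = (32.200, 0.0000). Since A1 is tangent to AG there, PG ⟂ AG, so P = G + (0, -9.3) = (32.200, -9.3000). Since PV ⟂ VU (tangency), |PU| = √(9.3² + 32.5²) = 33.804 regardless of where V sits on A1. So U lies on both circle(A, 31.61) and circle(P, 33.804); the below-AG intersection is U = (6.2656, -30.983). V is the foot of the tangent from U: V = (24.502, -4.0815).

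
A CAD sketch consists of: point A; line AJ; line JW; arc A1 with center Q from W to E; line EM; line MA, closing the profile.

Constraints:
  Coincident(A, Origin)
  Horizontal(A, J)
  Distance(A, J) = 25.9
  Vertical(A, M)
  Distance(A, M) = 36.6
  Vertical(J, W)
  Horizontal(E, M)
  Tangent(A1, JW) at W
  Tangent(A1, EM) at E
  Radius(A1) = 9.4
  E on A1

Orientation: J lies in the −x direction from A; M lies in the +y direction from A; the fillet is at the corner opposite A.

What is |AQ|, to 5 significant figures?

31.813

A is at the origin; AJ is horizontal with |AJ| = 25.9 and J on the −x side, so J = (-25.900, 0.0000). AM is vertical with |AM| = 36.6 and M on the +y side, so M = (0.0000, 36.600). The virtual corner opposite A is at (-25.900, 36.600). A1 meets JW tangentially, so QW is at right angles to JW and tangency of A1 to EM means the radius QE is perpendicular to EM, with radius 9.4, so the center Q sits 9.4 in from both sides at Q = (-16.500, 27.200). Then |AQ| = |Q − A| = 31.813.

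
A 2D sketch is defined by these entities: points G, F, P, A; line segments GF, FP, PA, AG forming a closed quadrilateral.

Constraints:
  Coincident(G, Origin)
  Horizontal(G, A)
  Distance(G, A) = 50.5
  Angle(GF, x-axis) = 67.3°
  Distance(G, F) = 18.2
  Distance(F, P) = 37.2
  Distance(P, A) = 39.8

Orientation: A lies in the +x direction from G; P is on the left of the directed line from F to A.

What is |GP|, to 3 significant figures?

53.4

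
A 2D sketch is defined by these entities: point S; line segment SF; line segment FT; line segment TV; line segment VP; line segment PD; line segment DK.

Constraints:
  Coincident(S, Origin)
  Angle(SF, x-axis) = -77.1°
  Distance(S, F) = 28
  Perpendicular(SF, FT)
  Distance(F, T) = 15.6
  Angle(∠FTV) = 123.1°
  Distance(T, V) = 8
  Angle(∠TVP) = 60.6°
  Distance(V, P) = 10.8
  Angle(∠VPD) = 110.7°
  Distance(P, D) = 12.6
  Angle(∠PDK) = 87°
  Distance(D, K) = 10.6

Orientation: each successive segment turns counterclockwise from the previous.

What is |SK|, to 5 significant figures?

38.522

S is at the origin; SF runs at -77.1° with length 28.0, so F = (6.2510, -27.293). The perpendicularity gives FT at right angles to SF, so FT runs at 12.900°; with |FT| = 15.6, T = (21.457, -23.811). ∠FTV = 123.1° gives TV at 69.800° from the x-axis; with |TV| = 8.0, V = (24.220, -16.303). ∠TVP = 60.6° gives VP at -170.80° from the x-axis; with |VP| = 10.8, P = (13.559, -18.029). ∠VPD = 110.7° gives PD at -101.50° from the x-axis; with |PD| = 12.6, D = (11.047, -30.376). ∠PDK = 87.0° gives DK at -8.5000° from the x-axis; with |DK| = 10.6, K = (21.530, -31.943). Then |SK| = |K − S| = 38.522.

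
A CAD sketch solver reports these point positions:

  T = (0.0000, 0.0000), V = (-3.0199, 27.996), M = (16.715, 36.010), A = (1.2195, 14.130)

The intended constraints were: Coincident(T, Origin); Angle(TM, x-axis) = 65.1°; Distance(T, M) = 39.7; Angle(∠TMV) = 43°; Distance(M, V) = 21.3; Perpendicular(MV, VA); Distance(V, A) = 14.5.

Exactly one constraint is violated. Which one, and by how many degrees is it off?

Perpendicular(MV, VA) — off by 5.10°.

T = (0.00, 0.00) ✓; TM at 65.10° ✓; |TM| = 39.70 ✓; ∠TMV = 43.00° ✓; |MV| = 21.30 ✓; ∠(MV, VA) = 84.90° ✗; |VA| = 14.50 ✓.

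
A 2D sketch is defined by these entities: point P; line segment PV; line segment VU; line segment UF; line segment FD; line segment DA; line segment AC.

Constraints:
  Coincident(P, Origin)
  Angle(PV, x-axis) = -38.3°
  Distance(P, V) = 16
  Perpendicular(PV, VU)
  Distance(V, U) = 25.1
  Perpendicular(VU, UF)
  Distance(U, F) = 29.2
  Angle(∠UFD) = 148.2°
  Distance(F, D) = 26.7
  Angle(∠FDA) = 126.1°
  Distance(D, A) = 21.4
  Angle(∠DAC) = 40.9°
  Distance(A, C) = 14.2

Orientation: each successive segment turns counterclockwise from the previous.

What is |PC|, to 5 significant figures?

27.422

∠FDA = 126.1° gives DA at -132.60° from the x-axis; with |DA| = 21.4, A = (-35.816, 15.149). ∠DAC = 40.9° gives AC at 6.5000° from the x-axis; with |AC| = 14.2, C = (-21.707, 16.757). Then |PC| = |C − P| = 27.422.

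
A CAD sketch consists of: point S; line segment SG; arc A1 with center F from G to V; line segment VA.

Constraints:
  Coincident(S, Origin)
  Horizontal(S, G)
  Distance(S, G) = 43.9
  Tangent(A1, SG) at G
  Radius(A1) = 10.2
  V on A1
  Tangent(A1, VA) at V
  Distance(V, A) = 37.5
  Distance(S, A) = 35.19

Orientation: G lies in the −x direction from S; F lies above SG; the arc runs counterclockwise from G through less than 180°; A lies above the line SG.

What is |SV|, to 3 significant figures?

36.2

Checks: ∠(FG, GS) = 90.00° ✓; |FG| = 10.20 ✓; |FV| = 10.20 ✓; ∠(FV, VA) = 90.00° ✓; |VA| = 37.50 ✓; |SA| = 35.19 ✓.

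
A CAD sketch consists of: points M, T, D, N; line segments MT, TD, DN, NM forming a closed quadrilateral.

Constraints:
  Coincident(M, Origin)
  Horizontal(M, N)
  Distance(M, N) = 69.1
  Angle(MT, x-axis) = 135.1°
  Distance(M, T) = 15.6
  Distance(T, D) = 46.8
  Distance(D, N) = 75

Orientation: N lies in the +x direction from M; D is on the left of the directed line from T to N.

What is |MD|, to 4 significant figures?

52.51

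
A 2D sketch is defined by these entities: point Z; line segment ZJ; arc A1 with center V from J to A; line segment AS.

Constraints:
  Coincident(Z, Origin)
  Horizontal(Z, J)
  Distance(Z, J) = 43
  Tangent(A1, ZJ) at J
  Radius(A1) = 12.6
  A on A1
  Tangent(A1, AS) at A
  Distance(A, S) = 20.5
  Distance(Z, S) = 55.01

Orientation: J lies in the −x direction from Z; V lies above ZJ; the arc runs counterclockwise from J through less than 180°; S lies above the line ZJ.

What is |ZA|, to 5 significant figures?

36.677

Checks: ∠(VJ, JZ) = 90.00° ✓; |VJ| = 12.60 ✓; |VA| = 12.60 ✓; ∠(VA, AS) = 90.00° ✓; |AS| = 20.50 ✓; |ZS| = 55.01 ✓.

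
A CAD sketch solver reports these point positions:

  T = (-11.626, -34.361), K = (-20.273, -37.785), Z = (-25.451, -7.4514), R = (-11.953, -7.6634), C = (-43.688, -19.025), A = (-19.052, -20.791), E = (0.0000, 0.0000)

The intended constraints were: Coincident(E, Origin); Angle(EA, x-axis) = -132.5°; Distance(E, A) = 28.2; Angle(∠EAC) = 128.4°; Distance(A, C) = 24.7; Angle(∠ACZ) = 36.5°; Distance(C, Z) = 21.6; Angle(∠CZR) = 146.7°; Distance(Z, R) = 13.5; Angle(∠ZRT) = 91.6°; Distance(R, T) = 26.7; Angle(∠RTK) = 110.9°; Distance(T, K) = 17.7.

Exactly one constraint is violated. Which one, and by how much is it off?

Distance(T, K) = 17.7 — off by 8.40.

E = (0.00, 0.00) ✓; EA at -132.5° ✓; |EA| = 28.20 ✓; ∠EAC = 128.4° ✓; |AC| = 24.70 ✓; ∠ACZ = 36.50° ✓; |CZ| = 21.60 ✓; ∠CZR = 146.7° ✓; |ZR| = 13.50 ✓; ∠ZRT = 91.60° ✓; |RT| = 26.70 ✓; ∠RTK = 110.9° ✓; |TK| = 9.300 ✗.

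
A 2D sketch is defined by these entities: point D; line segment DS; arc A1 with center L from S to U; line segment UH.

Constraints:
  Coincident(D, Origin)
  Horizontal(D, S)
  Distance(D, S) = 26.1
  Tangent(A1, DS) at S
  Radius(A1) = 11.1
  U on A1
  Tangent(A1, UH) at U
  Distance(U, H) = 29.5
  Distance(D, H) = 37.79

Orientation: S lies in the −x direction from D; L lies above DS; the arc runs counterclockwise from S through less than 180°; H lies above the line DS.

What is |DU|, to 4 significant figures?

17.47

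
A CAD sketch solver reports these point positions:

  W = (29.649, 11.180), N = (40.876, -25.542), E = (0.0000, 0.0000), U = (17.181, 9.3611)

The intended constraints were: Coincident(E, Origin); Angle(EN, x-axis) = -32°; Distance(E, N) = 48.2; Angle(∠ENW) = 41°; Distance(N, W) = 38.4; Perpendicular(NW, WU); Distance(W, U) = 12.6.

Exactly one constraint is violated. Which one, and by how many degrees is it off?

Perpendicular(NW, WU) — off by 8.70°.

E = (0.00, 0.00) ✓; EN at -32.00° ✓; |EN| = 48.20 ✓; ∠ENW = 41.00° ✓; |NW| = 38.40 ✓; ∠(NW, WU) = 81.30° ✗; |WU| = 12.60 ✓.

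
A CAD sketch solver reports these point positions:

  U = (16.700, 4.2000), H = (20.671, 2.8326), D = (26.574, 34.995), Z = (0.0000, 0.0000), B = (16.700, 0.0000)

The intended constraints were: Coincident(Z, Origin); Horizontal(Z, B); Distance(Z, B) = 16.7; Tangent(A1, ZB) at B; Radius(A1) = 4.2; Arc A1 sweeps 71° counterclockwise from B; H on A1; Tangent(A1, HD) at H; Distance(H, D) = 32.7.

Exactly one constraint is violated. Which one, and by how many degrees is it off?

Tangent(A1, HD) at H — off by 8.60°.

Z = (0.00, 0.00) ✓; Z.y = 0.00, B.y = 0.00 ✓; |ZB| = 16.70 ✓; ∠(UB, BZ) = 90.00° ✓; |UB| = 4.200 ✓; bearing(U→H) − bearing(U→B) = 71.00° ✓; |UH| = 4.200 ✓; ∠(UH, HD) = 81.40° ✗; |HD| = 32.70 ✓.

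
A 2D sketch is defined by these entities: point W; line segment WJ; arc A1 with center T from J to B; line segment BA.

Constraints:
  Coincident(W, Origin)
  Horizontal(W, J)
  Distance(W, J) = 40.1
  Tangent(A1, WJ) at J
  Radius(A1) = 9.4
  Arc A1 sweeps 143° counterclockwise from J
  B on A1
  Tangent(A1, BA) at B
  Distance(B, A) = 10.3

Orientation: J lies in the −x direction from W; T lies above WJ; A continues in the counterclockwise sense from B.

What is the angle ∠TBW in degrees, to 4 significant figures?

100.9°

W is at the origin; W and J share the same y with |WJ| = 40.1 and J on the −x side, so J = (-40.10, 0.000). Tangency of A1 to WJ means the radius TJ is perpendicular to WJ, so T = J + (0, 9.4) = (-40.10, 9.400). On A1, J sits at bearing -90° from T; a 143° counterclockwise sweep puts B at bearing 53°, so B = T + 9.4·(cos 53°, sin 53°) = (-34.44, 16.91). Then cos ∠TBW = BT·BW / (|BT||BW|), giving 100.9°.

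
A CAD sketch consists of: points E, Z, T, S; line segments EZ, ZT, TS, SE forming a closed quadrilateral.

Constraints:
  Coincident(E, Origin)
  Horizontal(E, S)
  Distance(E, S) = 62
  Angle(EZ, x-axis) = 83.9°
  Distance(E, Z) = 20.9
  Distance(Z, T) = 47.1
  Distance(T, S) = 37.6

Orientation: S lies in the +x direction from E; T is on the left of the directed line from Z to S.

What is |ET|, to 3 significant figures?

58.6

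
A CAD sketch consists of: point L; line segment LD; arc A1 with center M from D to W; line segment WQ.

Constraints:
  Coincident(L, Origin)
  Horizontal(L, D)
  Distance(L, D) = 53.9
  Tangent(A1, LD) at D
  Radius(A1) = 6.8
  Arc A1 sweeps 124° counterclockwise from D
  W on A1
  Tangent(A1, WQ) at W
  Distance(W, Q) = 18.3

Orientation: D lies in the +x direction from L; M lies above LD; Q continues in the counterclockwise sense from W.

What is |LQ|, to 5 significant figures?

55.635

L is at the origin; L and D share the same y with |LD| = 53.9 and D on the +x side, so D = (53.900, 0.0000). A1 meets LD tangentially, so MD is at right angles to LD, so M = D + (0, 6.8) = (53.900, 6.8000). On A1, D sits at bearing -90° from M; a 124° counterclockwise sweep puts W at bearing 34°, so W = M + 6.8·(cos 34°, sin 34°) = (59.537, 10.603). Since A1 is tangent to WQ there, MW ⟂ WQ, so WQ runs along (−sin 34°, cos 34°); with |WQ| = 18.3, Q = (49.304, 25.774). Then |LQ| = |Q − L| = 55.635.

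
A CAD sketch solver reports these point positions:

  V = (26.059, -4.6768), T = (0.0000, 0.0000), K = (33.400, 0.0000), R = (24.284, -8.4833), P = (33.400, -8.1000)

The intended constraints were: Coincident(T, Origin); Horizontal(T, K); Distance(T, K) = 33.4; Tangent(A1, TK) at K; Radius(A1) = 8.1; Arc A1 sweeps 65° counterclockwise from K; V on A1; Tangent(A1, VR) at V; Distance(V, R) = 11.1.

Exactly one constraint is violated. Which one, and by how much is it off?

Distance(V, R) = 11.1 — off by 6.90.

T = (0.00, 0.00) ✓; T.y = 0.00, K.y = 0.00 ✓; |TK| = 33.40 ✓; ∠(PK, KT) = 90.00° ✓; |PK| = 8.100 ✓; bearing(P→V) − bearing(P→K) = 65.00° ✓; |PV| = 8.100 ✓; ∠(PV, VR) = 90.00° ✓; |VR| = 4.200 ✗.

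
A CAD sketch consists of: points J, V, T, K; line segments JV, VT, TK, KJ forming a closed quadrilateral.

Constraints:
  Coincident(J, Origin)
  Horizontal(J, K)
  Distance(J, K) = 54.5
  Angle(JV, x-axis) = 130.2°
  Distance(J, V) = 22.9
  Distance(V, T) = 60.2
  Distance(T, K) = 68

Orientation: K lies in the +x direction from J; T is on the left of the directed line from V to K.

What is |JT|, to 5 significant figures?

67.011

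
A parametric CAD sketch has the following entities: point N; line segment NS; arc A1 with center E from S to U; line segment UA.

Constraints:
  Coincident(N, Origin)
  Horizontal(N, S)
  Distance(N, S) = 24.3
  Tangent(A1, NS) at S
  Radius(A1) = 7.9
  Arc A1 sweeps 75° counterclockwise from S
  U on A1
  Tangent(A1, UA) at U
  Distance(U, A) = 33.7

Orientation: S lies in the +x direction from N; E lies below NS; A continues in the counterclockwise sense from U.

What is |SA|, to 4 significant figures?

41.74

N is at the origin; N and S share the same y with |NS| = 24.3 and S on the +x side, so S = (24.30, 0.000). Tangency of A1 to NS means the radius ES is perpendicular to NS, so E = S + (0, -7.9) = (24.30, -7.900). On A1, S sits at bearing 90° from E; a 75° counterclockwise sweep puts U at bearing 165°, so U = E + 7.9·(cos 165°, sin 165°) = (16.67, -5.855). The tangent condition forces EU to be normal to UA, so UA runs along (−sin 165°, cos 165°); with |UA| = 33.7, A = (7.947, -38.41). Then |SA| = |A − S| = 41.74.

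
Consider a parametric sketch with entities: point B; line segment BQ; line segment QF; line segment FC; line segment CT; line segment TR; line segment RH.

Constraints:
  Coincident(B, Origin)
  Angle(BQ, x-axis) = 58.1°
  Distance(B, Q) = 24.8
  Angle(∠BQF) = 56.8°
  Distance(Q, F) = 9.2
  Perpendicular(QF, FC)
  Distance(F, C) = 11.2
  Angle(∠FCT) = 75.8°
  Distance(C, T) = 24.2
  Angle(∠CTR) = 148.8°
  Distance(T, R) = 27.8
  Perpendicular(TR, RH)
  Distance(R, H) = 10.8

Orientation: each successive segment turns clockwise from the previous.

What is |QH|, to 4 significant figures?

34.20

∠CTR = 148.8° gives TR at 69.50° from the x-axis; with |TR| = 27.8, R = (12.06, 57.81). TR ⟂ RH, so RH runs at -20.50°; with |RH| = 10.8, H = (22.18, 54.03). Then |QH| = |H − Q| = 34.20.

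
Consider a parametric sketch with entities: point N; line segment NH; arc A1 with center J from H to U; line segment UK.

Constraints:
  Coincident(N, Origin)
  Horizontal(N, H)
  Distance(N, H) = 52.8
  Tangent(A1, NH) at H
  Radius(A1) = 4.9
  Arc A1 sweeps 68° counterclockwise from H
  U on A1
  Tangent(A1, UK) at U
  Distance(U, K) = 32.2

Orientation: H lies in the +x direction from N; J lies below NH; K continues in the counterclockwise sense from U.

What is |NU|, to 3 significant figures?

48.4

N is at the origin; NH is horizontal with |NH| = 52.8 and H on the +x side, so H = (52.8, 0.00). Since A1 is tangent to NH there, JH ⟂ NH, so J = H + (0, -4.9) = (52.8, -4.90). On A1, H sits at bearing 90° from J; a 68° counterclockwise sweep puts U at bearing 158°, so U = J + 4.9·(cos 158°, sin 158°) = (48.3, -3.06). Then |NU| = |U − N| = 48.4.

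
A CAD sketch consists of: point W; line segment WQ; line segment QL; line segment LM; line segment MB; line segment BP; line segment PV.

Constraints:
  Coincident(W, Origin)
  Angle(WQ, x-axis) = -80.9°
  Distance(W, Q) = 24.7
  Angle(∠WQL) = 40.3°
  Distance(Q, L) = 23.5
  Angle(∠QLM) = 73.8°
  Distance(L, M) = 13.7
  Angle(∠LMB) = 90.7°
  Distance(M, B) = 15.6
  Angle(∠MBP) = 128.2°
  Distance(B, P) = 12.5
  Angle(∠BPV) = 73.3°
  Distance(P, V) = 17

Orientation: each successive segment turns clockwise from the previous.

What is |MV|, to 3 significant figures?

17.7

W is at the origin; WQ runs at -80.9° with length 24.7, so Q = (3.91, -24.4). ∠WQL = 40.3° gives QL at 139° from the x-axis; with |QL| = 23.5, L = (-13.9, -9.10). ∠QLM = 73.8° gives LM at 33.2° from the x-axis; with |LM| = 13.7, M = (-2.47, -1.59). ∠LMB = 90.7° gives MB at -56.1° from the x-axis; with |MB| = 15.6, B = (6.23, -14.5). ∠MBP = 128.2° gives BP at -108° from the x-axis; with |BP| = 12.5, P = (2.39, -26.4). ∠BPV = 73.3° gives PV at 145° from the x-axis; with |PV| = 17.0, V = (-11.6, -16.8). Then |MV| = |V − M| = 17.7.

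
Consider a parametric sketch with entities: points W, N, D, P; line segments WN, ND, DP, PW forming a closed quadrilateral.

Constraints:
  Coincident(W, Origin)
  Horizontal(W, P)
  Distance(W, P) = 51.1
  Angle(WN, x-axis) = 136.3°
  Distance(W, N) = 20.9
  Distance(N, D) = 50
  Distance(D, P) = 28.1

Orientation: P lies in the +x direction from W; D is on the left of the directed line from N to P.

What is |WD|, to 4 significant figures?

40.96

Checks: |WP| = 51.10 ✓; |WN| = 20.90 ✓; |ND| = 50.00 ✓; |DP| = 28.10 ✓.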